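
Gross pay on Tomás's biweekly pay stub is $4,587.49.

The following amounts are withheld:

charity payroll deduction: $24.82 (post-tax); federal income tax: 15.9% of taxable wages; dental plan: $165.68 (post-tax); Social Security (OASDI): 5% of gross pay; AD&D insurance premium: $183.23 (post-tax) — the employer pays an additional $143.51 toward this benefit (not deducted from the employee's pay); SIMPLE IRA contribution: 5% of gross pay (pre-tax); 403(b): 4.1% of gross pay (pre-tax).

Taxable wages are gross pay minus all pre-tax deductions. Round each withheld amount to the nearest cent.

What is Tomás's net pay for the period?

403(b): $4,587.49 × 0.041 = $188.09
SIMPLE IRA contribution: $4,587.49 × 0.05 = $229.37
Pre-tax total = $188.09 + $229.37 = $417.46
Taxable wages = $4,587.49 − $417.46 = $4,170.03
Federal income tax: $4,170.03 × 0.159 = $663.03
Social Security (OASDI): $4,587.49 × 0.05 = $229.37
AD&D insurance premium: $183.23
Dental plan: $165.68
Charity payroll deduction: $24.82
(Employer's $143.51 toward AD&D insurance premium is not withheld from the employee.)
Total deductions = $188.09 + $229.37 + $663.03 + $229.37 + $183.23 + $165.68 + $24.82 = $1,683.59
Net pay = $4,587.49 − $1,683.59 = $2,903.90

$2,903.90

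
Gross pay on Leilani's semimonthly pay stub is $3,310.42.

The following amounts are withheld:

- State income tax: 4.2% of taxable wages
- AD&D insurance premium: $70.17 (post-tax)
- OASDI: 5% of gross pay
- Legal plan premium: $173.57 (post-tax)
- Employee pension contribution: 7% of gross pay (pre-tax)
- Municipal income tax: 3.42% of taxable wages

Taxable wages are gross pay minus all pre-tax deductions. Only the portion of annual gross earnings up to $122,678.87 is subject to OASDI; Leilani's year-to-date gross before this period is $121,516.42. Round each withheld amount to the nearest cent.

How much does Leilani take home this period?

Employee pension contribution: $3,310.42 × 0.07 = $231.73
Taxable wages = $3,310.42 − $231.73 = $3,078.69
Municipal income tax: $3,078.69 × 0.0342 = $105.29
State income tax: $3,078.69 × 0.042 = $129.30
OASDI: only $122,678.87 − $121,516.42 = $1,162.45 of this check is subject → $1,162.45 × 0.05 = $58.12
AD&D insurance premium: $70.17
Legal plan premium: $173.57
Total deductions = $231.73 + $105.29 + $129.30 + $58.12 + $70.17 + $173.57 = $768.18
Net pay = $3,310.42 − $768.18 = $2,542.24

$2,542.24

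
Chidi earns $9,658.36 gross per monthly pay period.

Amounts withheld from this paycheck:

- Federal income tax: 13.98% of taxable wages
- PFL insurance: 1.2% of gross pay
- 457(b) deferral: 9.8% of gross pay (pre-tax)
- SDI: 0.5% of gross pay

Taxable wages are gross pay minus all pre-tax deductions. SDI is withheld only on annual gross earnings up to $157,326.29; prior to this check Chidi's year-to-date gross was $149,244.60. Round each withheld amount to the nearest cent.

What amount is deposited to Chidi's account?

457(b) deferral: $9,658.36 × 0.098 = $946.52
Taxable wages = $9,658.36 − $946.52 = $8,711.84
Federal income tax: $8,711.84 × 0.1398 = $1,217.92
PFL insurance: $9,658.36 × 0.012 = $115.90
SDI: only $157,326.29 − $149,244.60 = $8,081.69 of this check is subject → $8,081.69 × 0.005 = $40.41
Total deductions = $946.52 + $1,217.92 + $115.90 + $40.41 = $2,320.75
Net pay = $9,658.36 − $2,320.75 = $7,337.61

$7,337.61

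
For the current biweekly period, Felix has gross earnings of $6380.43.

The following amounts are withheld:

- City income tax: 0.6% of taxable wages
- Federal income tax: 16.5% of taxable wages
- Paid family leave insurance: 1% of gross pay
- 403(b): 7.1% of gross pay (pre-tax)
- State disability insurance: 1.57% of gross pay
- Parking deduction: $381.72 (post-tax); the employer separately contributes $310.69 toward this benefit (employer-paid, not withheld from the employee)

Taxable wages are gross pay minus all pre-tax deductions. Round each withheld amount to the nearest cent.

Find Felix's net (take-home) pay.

403(b): $6380.43 × 0.071 = $453.01
Taxable wages = $6380.43 − $453.01 = $5927.42
City income tax: $5927.42 × 0.006 = $35.56
Federal income tax: $5927.42 × 0.165 = $978.02
State disability insurance: $6380.43 × 0.0157 = $100.17
Paid family leave insurance: $6380.43 × 0.01 = $63.80
Parking deduction: $381.72
(Employer's $310.69 toward parking deduction is not withheld from the employee.)
Total deductions = $453.01 + $35.56 + $978.02 + $100.17 + $63.80 + $381.72 = $2012.28
Net pay = $6380.43 − $2012.28 = $4368.15

$4368.15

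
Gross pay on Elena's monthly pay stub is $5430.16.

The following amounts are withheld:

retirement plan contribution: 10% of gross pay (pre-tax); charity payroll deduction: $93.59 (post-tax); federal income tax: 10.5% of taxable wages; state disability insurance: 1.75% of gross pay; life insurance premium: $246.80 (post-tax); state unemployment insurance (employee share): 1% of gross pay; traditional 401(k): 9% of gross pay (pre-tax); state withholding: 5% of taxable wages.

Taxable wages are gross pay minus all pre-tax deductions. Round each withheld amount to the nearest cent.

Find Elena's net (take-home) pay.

Traditional 401(k): $5430.16 × 0.09 = $488.71
Retirement plan contribution: $5430.16 × 0.1 = $543.02
Pre-tax total = $488.71 + $543.02 = $1031.73
Taxable wages = $5430.16 − $1031.73 = $4398.43
State withholding: $4398.43 × 0.05 = $219.92
Federal income tax: $4398.43 × 0.105 = $461.84
State disability insurance: $5430.16 × 0.0175 = $95.03
State unemployment insurance (employee share): $5430.16 × 0.01 = $54.30
Charity payroll deduction: $93.59
Life insurance premium: $246.80
Total deductions = $488.71 + $543.02 + $219.92 + $461.84 + $95.03 + $54.30 + $93.59 + $246.80 = $2203.21
Net pay = $5430.16 − $2203.21 = $3226.95

$3226.95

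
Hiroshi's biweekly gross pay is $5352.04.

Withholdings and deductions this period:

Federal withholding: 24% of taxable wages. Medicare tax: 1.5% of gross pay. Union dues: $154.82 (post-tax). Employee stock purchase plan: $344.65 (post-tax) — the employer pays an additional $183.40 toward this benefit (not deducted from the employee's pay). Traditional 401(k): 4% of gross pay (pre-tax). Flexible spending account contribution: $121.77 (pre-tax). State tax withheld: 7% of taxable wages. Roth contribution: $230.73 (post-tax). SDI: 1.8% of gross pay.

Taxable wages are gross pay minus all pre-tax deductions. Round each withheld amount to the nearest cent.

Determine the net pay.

Flexible spending account contribution: $121.77
Traditional 401(k): $5352.04 × 0.04 = $214.08
Pre-tax total = $121.77 + $214.08 = $335.85
Taxable wages = $5352.04 − $335.85 = $5016.19
State tax withheld: $5016.19 × 0.07 = $351.13
Federal withholding: $5016.19 × 0.24 = $1203.89
SDI: $5352.04 × 0.018 = $96.34
Medicare tax: $5352.04 × 0.015 = $80.28
Employee stock purchase plan: $344.65
Union dues: $154.82
Roth contribution: $230.73
(Employer's $183.40 toward employee stock purchase plan is not withheld from the employee.)
Total deductions = $121.77 + $214.08 + $351.13 + $1203.89 + $96.34 + $80.28 + $344.65 + $154.82 + $230.73 = $2797.69
Net pay = $5352.04 − $2797.69 = $2554.35

$2554.35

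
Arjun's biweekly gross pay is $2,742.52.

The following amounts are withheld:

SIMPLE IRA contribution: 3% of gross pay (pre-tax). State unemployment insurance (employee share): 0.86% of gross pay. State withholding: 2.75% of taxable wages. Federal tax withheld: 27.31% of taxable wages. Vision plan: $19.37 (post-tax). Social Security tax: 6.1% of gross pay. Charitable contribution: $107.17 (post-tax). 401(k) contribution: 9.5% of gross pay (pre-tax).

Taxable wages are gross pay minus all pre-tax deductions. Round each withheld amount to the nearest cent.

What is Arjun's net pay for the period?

$1,360.93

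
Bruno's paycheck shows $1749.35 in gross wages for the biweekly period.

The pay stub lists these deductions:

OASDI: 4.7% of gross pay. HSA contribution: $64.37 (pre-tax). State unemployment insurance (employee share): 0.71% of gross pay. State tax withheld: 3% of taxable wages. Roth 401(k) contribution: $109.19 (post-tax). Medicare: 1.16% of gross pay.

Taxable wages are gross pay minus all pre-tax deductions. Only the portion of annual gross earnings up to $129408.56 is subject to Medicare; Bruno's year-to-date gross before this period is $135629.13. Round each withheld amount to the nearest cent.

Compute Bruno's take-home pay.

$1430.60

HSA contribution: $64.37
Taxable wages = $1749.35 − $64.37 = $1684.98
State tax withheld: $1684.98 × 0.03 = $50.55
OASDI: $1749.35 × 0.047 = $82.22
Medicare: annual cap $129408.56 already reached (YTD $135629.13), so $0.00
State unemployment insurance (employee share): $1749.35 × 0.0071 = $12.42
Roth 401(k) contribution: $109.19
Total deductions = $64.37 + $50.55 + $82.22 + $0.00 + $12.42 + $109.19 = $318.75
Net pay = $1749.35 − $318.75 = $1430.60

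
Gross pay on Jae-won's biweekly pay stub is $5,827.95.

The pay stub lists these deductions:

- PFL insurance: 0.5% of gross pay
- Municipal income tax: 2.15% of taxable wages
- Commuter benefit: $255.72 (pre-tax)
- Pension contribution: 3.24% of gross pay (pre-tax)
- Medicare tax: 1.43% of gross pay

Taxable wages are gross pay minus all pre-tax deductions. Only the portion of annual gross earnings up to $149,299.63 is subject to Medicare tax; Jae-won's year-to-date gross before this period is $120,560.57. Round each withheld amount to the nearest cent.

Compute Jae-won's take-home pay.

$5,155.18

Pension contribution: $5,827.95 × 0.0324 = $188.83
Commuter benefit: $255.72
Pre-tax total = $188.83 + $255.72 = $444.55
Taxable wages = $5,827.95 − $444.55 = $5,383.40
Municipal income tax: $5,383.40 × 0.0215 = $115.74
Medicare tax: cap not yet reached, full $5,827.95 is subject → $5,827.95 × 0.0143 = $83.34
PFL insurance: $5,827.95 × 0.005 = $29.14
Total deductions = $188.83 + $255.72 + $115.74 + $83.34 + $29.14 = $672.77
Net pay = $5,827.95 − $672.77 = $5,155.18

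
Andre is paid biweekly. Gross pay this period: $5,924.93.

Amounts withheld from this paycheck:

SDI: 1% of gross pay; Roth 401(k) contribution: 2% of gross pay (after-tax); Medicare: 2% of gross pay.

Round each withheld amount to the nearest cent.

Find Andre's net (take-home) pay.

Medicare: $5,924.93 × 0.02 = $118.50
SDI: $5,924.93 × 0.01 = $59.25
Roth 401(k) contribution: $5,924.93 × 0.02 = $118.50
Total deductions = $118.50 + $59.25 + $118.50 = $296.25
Net pay = $5,924.93 − $296.25 = $5,628.68

$5,628.68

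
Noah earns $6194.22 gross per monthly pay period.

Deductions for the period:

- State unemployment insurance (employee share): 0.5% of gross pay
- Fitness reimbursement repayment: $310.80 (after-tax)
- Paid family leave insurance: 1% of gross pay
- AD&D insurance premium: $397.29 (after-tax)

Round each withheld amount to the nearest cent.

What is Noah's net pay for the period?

Paid family leave insurance: $6194.22 × 0.01 = $61.94
State unemployment insurance (employee share): $6194.22 × 0.005 = $30.97
Fitness reimbursement repayment: $310.80
AD&D insurance premium: $397.29
Total deductions = $61.94 + $30.97 + $310.80 + $397.29 = $801.00
Net pay = $6194.22 − $801.00 = $5393.22

$5393.22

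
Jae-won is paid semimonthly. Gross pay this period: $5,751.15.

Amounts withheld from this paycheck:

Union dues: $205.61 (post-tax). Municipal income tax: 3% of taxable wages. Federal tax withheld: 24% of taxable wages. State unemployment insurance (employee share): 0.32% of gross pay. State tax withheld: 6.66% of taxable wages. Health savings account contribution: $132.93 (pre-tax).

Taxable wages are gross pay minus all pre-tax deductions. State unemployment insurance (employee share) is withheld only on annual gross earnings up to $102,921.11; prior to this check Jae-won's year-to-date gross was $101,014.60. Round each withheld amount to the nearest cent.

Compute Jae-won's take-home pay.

Health savings account contribution: $132.93
Taxable wages = $5,751.15 − $132.93 = $5,618.22
State tax withheld: $5,618.22 × 0.0666 = $374.17
Municipal income tax: $5,618.22 × 0.03 = $168.55
Federal tax withheld: $5,618.22 × 0.24 = $1,348.37
State unemployment insurance (employee share): only $102,921.11 − $101,014.60 = $1,906.51 of this check is subject → $1,906.51 × 0.0032 = $6.10
Union dues: $205.61
Total deductions = $132.93 + $374.17 + $168.55 + $1,348.37 + $6.10 + $205.61 = $2,235.73
Net pay = $5,751.15 − $2,235.73 = $3,515.42

$3,515.42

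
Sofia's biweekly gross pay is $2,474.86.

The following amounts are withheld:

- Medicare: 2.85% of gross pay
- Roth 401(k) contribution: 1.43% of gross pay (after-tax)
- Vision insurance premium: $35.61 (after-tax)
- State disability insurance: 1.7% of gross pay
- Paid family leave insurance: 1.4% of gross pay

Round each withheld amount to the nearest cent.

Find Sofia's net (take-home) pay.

$2,256.61

State disability insurance: $2,474.86 × 0.017 = $42.07
Paid family leave insurance: $2,474.86 × 0.014 = $34.65
Medicare: $2,474.86 × 0.0285 = $70.53
Vision insurance premium: $35.61
Roth 401(k) contribution: $2,474.86 × 0.0143 = $35.39
Total deductions = $42.07 + $34.65 + $70.53 + $35.61 + $35.39 = $218.25
Net pay = $2,474.86 − $218.25 = $2,256.61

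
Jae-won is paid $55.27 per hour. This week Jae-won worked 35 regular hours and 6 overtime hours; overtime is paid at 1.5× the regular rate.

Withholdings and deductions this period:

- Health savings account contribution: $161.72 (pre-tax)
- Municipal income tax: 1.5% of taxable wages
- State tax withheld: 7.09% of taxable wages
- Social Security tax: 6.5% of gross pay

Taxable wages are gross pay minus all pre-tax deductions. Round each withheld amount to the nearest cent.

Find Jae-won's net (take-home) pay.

$1,917.09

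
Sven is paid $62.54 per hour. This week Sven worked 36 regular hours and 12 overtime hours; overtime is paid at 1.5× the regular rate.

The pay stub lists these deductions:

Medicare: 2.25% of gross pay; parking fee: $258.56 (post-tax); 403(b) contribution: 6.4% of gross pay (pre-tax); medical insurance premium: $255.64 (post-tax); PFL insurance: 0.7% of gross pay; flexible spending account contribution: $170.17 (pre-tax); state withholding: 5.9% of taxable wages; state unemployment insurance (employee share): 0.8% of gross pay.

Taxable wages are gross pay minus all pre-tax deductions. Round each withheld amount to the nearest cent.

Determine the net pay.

$2,173.54

Regular pay: 36 × $62.54 = $2,251.44
Overtime pay: 12 × $62.54 × 1.5 = $1,125.72
Gross pay = $2,251.44 + $1,125.72 = $3,377.16
403(b) contribution: $3,377.16 × 0.064 = $216.14
Flexible spending account contribution: $170.17
Pre-tax total = $216.14 + $170.17 = $386.31
Taxable wages = $3,377.16 − $386.31 = $2,990.85
State withholding: $2,990.85 × 0.059 = $176.46
Medicare: $3,377.16 × 0.0225 = $75.99
State unemployment insurance (employee share): $3,377.16 × 0.008 = $27.02
PFL insurance: $3,377.16 × 0.007 = $23.64
Medical insurance premium: $255.64
Parking fee: $258.56
Total deductions = $216.14 + $170.17 + $176.46 + $75.99 + $27.02 + $23.64 + $255.64 + $258.56 = $1,203.62
Net pay = $3,377.16 − $1,203.62 = $2,173.54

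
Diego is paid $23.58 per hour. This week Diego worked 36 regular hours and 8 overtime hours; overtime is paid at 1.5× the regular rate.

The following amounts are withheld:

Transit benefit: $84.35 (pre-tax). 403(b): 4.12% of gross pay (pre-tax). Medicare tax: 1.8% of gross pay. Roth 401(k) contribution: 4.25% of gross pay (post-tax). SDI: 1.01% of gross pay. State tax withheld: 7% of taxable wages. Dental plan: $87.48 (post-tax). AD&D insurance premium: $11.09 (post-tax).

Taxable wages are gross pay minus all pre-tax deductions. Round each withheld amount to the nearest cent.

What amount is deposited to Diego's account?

Regular pay: 36 × $23.58 = $848.88
Overtime pay: 8 × $23.58 × 1.5 = $282.96
Gross pay = $848.88 + $282.96 = $1,131.84
403(b): $1,131.84 × 0.0412 = $46.63
Transit benefit: $84.35
Pre-tax total = $46.63 + $84.35 = $130.98
Taxable wages = $1,131.84 − $130.98 = $1,000.86
State tax withheld: $1,000.86 × 0.07 = $70.06
Medicare tax: $1,131.84 × 0.018 = $20.37
SDI: $1,131.84 × 0.0101 = $11.43
Roth 401(k) contribution: $1,131.84 × 0.0425 = $48.10
AD&D insurance premium: $11.09
Dental plan: $87.48
Total deductions = $46.63 + $84.35 + $70.06 + $20.37 + $11.43 + $48.10 + $11.09 + $87.48 = $379.51
Net pay = $1,131.84 − $379.51 = $752.33

$752.33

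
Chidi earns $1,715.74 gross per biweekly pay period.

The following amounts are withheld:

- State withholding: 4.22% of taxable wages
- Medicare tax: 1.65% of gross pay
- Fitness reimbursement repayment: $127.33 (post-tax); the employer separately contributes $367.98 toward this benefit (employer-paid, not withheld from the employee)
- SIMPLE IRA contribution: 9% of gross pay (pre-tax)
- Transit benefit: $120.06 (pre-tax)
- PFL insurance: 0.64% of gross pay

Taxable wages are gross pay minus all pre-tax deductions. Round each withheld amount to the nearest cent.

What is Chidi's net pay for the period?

$1,213.82

Transit benefit: $120.06
SIMPLE IRA contribution: $1,715.74 × 0.09 = $154.42
Pre-tax total = $120.06 + $154.42 = $274.48
Taxable wages = $1,715.74 − $274.48 = $1,441.26
State withholding: $1,441.26 × 0.0422 = $60.82
Medicare tax: $1,715.74 × 0.0165 = $28.31
PFL insurance: $1,715.74 × 0.0064 = $10.98
Fitness reimbursement repayment: $127.33
(Employer's $367.98 toward fitness reimbursement repayment is not withheld from the employee.)
Total deductions = $120.06 + $154.42 + $60.82 + $28.31 + $10.98 + $127.33 = $501.92
Net pay = $1,715.74 − $501.92 = $1,213.82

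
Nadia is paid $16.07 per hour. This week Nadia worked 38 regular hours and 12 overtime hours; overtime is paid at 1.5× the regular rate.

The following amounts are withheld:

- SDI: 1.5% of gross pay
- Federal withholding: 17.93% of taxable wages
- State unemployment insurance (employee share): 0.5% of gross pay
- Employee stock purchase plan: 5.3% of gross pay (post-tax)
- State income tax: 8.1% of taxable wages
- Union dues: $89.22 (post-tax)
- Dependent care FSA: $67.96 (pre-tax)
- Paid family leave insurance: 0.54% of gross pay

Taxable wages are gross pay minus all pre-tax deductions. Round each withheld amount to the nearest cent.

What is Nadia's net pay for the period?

Regular pay: 38 × $16.07 = $610.66
Overtime pay: 12 × $16.07 × 1.5 = $289.26
Gross pay = $610.66 + $289.26 = $899.92
Dependent care FSA: $67.96
Taxable wages = $899.92 − $67.96 = $831.96
Federal withholding: $831.96 × 0.1793 = $149.17
State income tax: $831.96 × 0.081 = $67.39
SDI: $899.92 × 0.015 = $13.50
State unemployment insurance (employee share): $899.92 × 0.005 = $4.50
Paid family leave insurance: $899.92 × 0.0054 = $4.86
Union dues: $89.22
Employee stock purchase plan: $899.92 × 0.053 = $47.70
Total deductions = $67.96 + $149.17 + $67.39 + $13.50 + $4.50 + $4.86 + $89.22 + $47.70 = $444.30
Net pay = $899.92 − $444.30 = $455.62

$455.62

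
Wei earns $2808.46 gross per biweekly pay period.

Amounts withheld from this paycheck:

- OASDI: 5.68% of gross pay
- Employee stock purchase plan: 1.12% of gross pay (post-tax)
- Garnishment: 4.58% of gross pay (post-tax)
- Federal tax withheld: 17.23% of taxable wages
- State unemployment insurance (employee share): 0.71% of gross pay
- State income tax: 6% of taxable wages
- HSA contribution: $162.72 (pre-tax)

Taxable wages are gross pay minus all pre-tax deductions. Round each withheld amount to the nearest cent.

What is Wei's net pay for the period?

$1691.60

HSA contribution: $162.72
Taxable wages = $2808.46 − $162.72 = $2645.74
Federal tax withheld: $2645.74 × 0.1723 = $455.86
State income tax: $2645.74 × 0.06 = $158.74
State unemployment insurance (employee share): $2808.46 × 0.0071 = $19.94
OASDI: $2808.46 × 0.0568 = $159.52
Employee stock purchase plan: $2808.46 × 0.0112 = $31.45
Garnishment: $2808.46 × 0.0458 = $128.63
Total deductions = $162.72 + $455.86 + $158.74 + $19.94 + $159.52 + $31.45 + $128.63 = $1116.86
Net pay = $2808.46 − $1116.86 = $1691.60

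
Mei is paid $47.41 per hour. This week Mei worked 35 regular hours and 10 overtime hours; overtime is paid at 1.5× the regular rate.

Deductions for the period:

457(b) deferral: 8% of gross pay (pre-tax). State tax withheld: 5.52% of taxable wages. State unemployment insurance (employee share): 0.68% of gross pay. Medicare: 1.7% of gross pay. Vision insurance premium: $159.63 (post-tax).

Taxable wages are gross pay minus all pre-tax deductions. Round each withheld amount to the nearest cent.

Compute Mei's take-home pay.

Regular pay: 35 × $47.41 = $1,659.35
Overtime pay: 10 × $47.41 × 1.5 = $711.15
Gross pay = $1,659.35 + $711.15 = $2,370.50
457(b) deferral: $2,370.50 × 0.08 = $189.64
Taxable wages = $2,370.50 − $189.64 = $2,180.86
State tax withheld: $2,180.86 × 0.0552 = $120.38
Medicare: $2,370.50 × 0.017 = $40.30
State unemployment insurance (employee share): $2,370.50 × 0.0068 = $16.12
Vision insurance premium: $159.63
Total deductions = $189.64 + $120.38 + $40.30 + $16.12 + $159.63 = $526.07
Net pay = $2,370.50 − $526.07 = $1,844.43

$1,844.43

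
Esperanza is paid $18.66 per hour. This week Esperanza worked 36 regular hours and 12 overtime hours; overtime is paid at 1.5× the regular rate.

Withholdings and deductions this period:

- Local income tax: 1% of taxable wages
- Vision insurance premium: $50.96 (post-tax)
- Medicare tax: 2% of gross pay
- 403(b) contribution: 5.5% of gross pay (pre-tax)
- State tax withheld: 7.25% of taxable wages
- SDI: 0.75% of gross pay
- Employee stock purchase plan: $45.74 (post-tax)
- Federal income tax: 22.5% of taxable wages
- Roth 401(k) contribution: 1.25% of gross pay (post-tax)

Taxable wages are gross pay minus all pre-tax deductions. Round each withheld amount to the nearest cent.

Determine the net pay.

$522.40

Regular pay: 36 × $18.66 = $671.76
Overtime pay: 12 × $18.66 × 1.5 = $335.88
Gross pay = $671.76 + $335.88 = $1007.64
403(b) contribution: $1007.64 × 0.055 = $55.42
Taxable wages = $1007.64 − $55.42 = $952.22
Federal income tax: $952.22 × 0.225 = $214.25
State tax withheld: $952.22 × 0.0725 = $69.04
Local income tax: $952.22 × 0.01 = $9.52
Medicare tax: $1007.64 × 0.02 = $20.15
SDI: $1007.64 × 0.0075 = $7.56
Roth 401(k) contribution: $1007.64 × 0.0125 = $12.60
Employee stock purchase plan: $45.74
Vision insurance premium: $50.96
Total deductions = $55.42 + $214.25 + $69.04 + $9.52 + $20.15 + $7.56 + $12.60 + $45.74 + $50.96 = $485.24
Net pay = $1007.64 − $485.24 = $522.40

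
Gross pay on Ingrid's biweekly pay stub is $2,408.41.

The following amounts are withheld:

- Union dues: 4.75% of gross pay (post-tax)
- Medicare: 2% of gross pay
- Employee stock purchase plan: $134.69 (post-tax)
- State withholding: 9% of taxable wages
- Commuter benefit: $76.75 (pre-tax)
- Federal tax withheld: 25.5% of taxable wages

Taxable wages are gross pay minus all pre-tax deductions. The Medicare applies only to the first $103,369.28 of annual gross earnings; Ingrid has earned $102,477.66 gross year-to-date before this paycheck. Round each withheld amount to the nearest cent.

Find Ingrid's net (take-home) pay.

$1,260.32

Commuter benefit: $76.75
Taxable wages = $2,408.41 − $76.75 = $2,331.66
State withholding: $2,331.66 × 0.09 = $209.85
Federal tax withheld: $2,331.66 × 0.255 = $594.57
Medicare: only $103,369.28 − $102,477.66 = $891.62 of this check is subject → $891.62 × 0.02 = $17.83
Employee stock purchase plan: $134.69
Union dues: $2,408.41 × 0.0475 = $114.40
Total deductions = $76.75 + $209.85 + $594.57 + $17.83 + $134.69 + $114.40 = $1,148.09
Net pay = $2,408.41 − $1,148.09 = $1,260.32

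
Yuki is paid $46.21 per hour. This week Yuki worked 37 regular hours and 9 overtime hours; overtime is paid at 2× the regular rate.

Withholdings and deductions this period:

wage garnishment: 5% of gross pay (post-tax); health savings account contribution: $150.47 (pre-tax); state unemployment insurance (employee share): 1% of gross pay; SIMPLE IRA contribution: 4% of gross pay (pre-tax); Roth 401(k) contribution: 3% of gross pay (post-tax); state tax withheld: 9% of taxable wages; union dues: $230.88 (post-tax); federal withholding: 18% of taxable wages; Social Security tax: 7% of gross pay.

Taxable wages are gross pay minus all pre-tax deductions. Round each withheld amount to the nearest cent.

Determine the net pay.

$1033.73

Regular pay: 37 × $46.21 = $1709.77
Overtime pay: 9 × $46.21 × 2 = $831.78
Gross pay = $1709.77 + $831.78 = $2541.55
SIMPLE IRA contribution: $2541.55 × 0.04 = $101.66
Health savings account contribution: $150.47
Pre-tax total = $101.66 + $150.47 = $252.13
Taxable wages = $2541.55 − $252.13 = $2289.42
Federal withholding: $2289.42 × 0.18 = $412.10
State tax withheld: $2289.42 × 0.09 = $206.05
State unemployment insurance (employee share): $2541.55 × 0.01 = $25.42
Social Security tax: $2541.55 × 0.07 = $177.91
Wage garnishment: $2541.55 × 0.05 = $127.08
Roth 401(k) contribution: $2541.55 × 0.03 = $76.25
Union dues: $230.88
Total deductions = $101.66 + $150.47 + $412.10 + $206.05 + $25.42 + $177.91 + $127.08 + $76.25 + $230.88 = $1507.82
Net pay = $2541.55 − $1507.82 = $1033.73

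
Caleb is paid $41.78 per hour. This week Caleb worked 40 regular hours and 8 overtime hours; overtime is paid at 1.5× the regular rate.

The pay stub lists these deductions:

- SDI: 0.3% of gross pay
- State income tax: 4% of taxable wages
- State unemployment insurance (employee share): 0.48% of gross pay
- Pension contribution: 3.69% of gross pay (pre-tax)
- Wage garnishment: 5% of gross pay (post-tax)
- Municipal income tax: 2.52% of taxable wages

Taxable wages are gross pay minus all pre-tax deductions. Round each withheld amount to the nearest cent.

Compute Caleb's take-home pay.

$1830.38

Regular pay: 40 × $41.78 = $1671.20
Overtime pay: 8 × $41.78 × 1.5 = $501.36
Gross pay = $1671.20 + $501.36 = $2172.56
Pension contribution: $2172.56 × 0.0369 = $80.17
Taxable wages = $2172.56 − $80.17 = $2092.39
Municipal income tax: $2092.39 × 0.0252 = $52.73
State income tax: $2092.39 × 0.04 = $83.70
SDI: $2172.56 × 0.003 = $6.52
State unemployment insurance (employee share): $2172.56 × 0.0048 = $10.43
Wage garnishment: $2172.56 × 0.05 = $108.63
Total deductions = $80.17 + $52.73 + $83.70 + $6.52 + $10.43 + $108.63 = $342.18
Net pay = $2172.56 − $342.18 = $1830.38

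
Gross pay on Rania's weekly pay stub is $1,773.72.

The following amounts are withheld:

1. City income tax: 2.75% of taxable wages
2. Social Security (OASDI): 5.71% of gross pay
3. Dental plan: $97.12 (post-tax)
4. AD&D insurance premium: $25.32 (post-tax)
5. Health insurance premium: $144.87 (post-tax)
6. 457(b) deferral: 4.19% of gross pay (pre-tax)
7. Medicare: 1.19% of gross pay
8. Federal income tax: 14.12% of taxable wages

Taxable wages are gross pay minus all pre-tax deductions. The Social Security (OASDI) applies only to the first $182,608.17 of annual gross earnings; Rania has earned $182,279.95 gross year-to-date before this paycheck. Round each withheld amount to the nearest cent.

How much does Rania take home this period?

457(b) deferral: $1,773.72 × 0.0419 = $74.32
Taxable wages = $1,773.72 − $74.32 = $1,699.40
City income tax: $1,699.40 × 0.0275 = $46.73
Federal income tax: $1,699.40 × 0.1412 = $239.96
Social Security (OASDI): only $182,608.17 − $182,279.95 = $328.22 of this check is subject → $328.22 × 0.0571 = $18.74
Medicare: $1,773.72 × 0.0119 = $21.11
AD&D insurance premium: $25.32
Health insurance premium: $144.87
Dental plan: $97.12
Total deductions = $74.32 + $46.73 + $239.96 + $18.74 + $21.11 + $25.32 + $144.87 + $97.12 = $668.17
Net pay = $1,773.72 − $668.17 = $1,105.55

$1,105.55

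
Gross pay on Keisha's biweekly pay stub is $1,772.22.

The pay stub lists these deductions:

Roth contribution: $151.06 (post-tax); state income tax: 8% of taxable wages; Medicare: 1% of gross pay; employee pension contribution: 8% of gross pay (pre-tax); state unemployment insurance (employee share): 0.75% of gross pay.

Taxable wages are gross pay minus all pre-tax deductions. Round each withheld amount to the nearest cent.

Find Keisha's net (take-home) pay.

$1,317.93

Employee pension contribution: $1,772.22 × 0.08 = $141.78
Taxable wages = $1,772.22 − $141.78 = $1,630.44
State income tax: $1,630.44 × 0.08 = $130.44
State unemployment insurance (employee share): $1,772.22 × 0.0075 = $13.29
Medicare: $1,772.22 × 0.01 = $17.72
Roth contribution: $151.06
Total deductions = $141.78 + $130.44 + $13.29 + $17.72 + $151.06 = $454.29
Net pay = $1,772.22 − $454.29 = $1,317.93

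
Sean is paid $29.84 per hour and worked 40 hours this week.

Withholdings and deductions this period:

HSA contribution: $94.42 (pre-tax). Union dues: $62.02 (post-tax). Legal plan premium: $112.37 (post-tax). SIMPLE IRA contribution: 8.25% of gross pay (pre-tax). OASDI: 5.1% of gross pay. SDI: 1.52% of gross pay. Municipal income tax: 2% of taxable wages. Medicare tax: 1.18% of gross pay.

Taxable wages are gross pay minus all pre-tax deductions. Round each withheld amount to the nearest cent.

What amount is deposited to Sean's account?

$713.22

Gross pay: 40 × $29.84 = $1193.60
HSA contribution: $94.42
SIMPLE IRA contribution: $1193.60 × 0.0825 = $98.47
Pre-tax total = $94.42 + $98.47 = $192.89
Taxable wages = $1193.60 − $192.89 = $1000.71
Municipal income tax: $1000.71 × 0.02 = $20.01
OASDI: $1193.60 × 0.051 = $60.87
Medicare tax: $1193.60 × 0.0118 = $14.08
SDI: $1193.60 × 0.0152 = $18.14
Legal plan premium: $112.37
Union dues: $62.02
Total deductions = $94.42 + $98.47 + $20.01 + $60.87 + $14.08 + $18.14 + $112.37 + $62.02 = $480.38
Net pay = $1193.60 − $480.38 = $713.22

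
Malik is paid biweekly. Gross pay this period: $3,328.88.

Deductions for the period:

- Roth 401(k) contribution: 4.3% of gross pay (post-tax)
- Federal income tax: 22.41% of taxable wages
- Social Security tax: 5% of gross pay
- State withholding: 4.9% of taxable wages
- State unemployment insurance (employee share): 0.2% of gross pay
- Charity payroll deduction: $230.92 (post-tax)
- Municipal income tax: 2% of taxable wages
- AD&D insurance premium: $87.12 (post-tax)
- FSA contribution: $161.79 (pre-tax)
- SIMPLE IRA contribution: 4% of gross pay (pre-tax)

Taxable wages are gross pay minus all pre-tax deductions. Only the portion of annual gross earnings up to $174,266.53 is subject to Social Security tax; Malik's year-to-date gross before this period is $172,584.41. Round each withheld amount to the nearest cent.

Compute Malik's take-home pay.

$1,592.74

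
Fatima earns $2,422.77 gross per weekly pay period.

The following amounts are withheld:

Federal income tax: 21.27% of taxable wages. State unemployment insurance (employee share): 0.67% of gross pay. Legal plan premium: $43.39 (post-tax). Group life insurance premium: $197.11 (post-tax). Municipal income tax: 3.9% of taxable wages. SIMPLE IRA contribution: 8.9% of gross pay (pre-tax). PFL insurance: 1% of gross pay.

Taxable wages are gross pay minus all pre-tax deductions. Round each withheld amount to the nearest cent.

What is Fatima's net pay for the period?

$1,370.64

SIMPLE IRA contribution: $2,422.77 × 0.089 = $215.63
Taxable wages = $2,422.77 − $215.63 = $2,207.14
Municipal income tax: $2,207.14 × 0.039 = $86.08
Federal income tax: $2,207.14 × 0.2127 = $469.46
State unemployment insurance (employee share): $2,422.77 × 0.0067 = $16.23
PFL insurance: $2,422.77 × 0.01 = $24.23
Legal plan premium: $43.39
Group life insurance premium: $197.11
Total deductions = $215.63 + $86.08 + $469.46 + $16.23 + $24.23 + $43.39 + $197.11 = $1,052.13
Net pay = $2,422.77 − $1,052.13 = $1,370.64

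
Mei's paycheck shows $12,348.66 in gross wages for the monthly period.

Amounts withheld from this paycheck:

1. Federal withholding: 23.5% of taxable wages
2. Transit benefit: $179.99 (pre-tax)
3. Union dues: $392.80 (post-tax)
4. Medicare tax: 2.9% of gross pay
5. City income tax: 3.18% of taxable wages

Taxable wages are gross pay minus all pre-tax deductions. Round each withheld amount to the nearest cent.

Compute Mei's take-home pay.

$8,171.16

Transit benefit: $179.99
Taxable wages = $12,348.66 − $179.99 = $12,168.67
Federal withholding: $12,168.67 × 0.235 = $2,859.64
City income tax: $12,168.67 × 0.0318 = $386.96
Medicare tax: $12,348.66 × 0.029 = $358.11
Union dues: $392.80
Total deductions = $179.99 + $2,859.64 + $386.96 + $358.11 + $392.80 = $4,177.50
Net pay = $12,348.66 − $4,177.50 = $8,171.16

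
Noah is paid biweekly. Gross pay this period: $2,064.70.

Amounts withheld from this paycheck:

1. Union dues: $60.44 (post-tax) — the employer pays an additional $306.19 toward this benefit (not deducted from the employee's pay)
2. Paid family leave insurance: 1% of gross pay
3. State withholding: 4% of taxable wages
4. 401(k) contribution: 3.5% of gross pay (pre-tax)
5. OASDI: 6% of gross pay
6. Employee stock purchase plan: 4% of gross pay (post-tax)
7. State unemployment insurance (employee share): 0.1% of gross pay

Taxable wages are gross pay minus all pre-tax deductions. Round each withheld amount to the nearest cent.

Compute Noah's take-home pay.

$1,623.12

401(k) contribution: $2,064.70 × 0.035 = $72.26
Taxable wages = $2,064.70 − $72.26 = $1,992.44
State withholding: $1,992.44 × 0.04 = $79.70
State unemployment insurance (employee share): $2,064.70 × 0.001 = $2.06
Paid family leave insurance: $2,064.70 × 0.01 = $20.65
OASDI: $2,064.70 × 0.06 = $123.88
Employee stock purchase plan: $2,064.70 × 0.04 = $82.59
Union dues: $60.44
(Employer's $306.19 toward union dues is not withheld from the employee.)
Total deductions = $72.26 + $79.70 + $2.06 + $20.65 + $123.88 + $82.59 + $60.44 = $441.58
Net pay = $2,064.70 − $441.58 = $1,623.12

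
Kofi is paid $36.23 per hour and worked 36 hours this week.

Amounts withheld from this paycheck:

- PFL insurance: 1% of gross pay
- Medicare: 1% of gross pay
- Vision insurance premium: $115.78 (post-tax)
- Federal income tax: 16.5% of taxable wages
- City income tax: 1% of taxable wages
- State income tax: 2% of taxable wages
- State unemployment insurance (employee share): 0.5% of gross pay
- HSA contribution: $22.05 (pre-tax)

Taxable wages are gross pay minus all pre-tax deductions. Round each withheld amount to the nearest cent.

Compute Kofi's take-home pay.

Gross pay: 36 × $36.23 = $1304.28
HSA contribution: $22.05
Taxable wages = $1304.28 − $22.05 = $1282.23
City income tax: $1282.23 × 0.01 = $12.82
State income tax: $1282.23 × 0.02 = $25.64
Federal income tax: $1282.23 × 0.165 = $211.57
Medicare: $1304.28 × 0.01 = $13.04
State unemployment insurance (employee share): $1304.28 × 0.005 = $6.52
PFL insurance: $1304.28 × 0.01 = $13.04
Vision insurance premium: $115.78
Total deductions = $22.05 + $12.82 + $25.64 + $211.57 + $13.04 + $6.52 + $13.04 + $115.78 = $420.46
Net pay = $1304.28 − $420.46 = $883.82

$883.82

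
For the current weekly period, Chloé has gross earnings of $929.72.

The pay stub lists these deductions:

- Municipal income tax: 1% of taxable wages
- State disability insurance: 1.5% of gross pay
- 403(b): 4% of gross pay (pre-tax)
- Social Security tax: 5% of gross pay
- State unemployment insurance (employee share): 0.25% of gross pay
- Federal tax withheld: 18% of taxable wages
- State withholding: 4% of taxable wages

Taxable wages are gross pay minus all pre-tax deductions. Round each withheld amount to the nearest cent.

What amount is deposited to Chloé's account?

403(b): $929.72 × 0.04 = $37.19
Taxable wages = $929.72 − $37.19 = $892.53
Municipal income tax: $892.53 × 0.01 = $8.93
State withholding: $892.53 × 0.04 = $35.70
Federal tax withheld: $892.53 × 0.18 = $160.66
Social Security tax: $929.72 × 0.05 = $46.49
State disability insurance: $929.72 × 0.015 = $13.95
State unemployment insurance (employee share): $929.72 × 0.0025 = $2.32
Total deductions = $37.19 + $8.93 + $35.70 + $160.66 + $46.49 + $13.95 + $2.32 = $305.24
Net pay = $929.72 − $305.24 = $624.48

$624.48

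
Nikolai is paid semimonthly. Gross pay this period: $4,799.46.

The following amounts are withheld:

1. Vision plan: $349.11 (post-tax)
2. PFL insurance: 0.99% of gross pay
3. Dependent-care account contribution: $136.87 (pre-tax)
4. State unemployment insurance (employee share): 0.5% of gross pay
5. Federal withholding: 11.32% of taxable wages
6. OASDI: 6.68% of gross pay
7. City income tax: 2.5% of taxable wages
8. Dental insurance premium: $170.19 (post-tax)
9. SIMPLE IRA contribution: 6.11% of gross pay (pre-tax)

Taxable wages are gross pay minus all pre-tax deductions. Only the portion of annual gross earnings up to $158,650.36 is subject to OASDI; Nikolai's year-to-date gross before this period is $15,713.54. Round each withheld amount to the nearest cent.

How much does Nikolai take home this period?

$2,854.09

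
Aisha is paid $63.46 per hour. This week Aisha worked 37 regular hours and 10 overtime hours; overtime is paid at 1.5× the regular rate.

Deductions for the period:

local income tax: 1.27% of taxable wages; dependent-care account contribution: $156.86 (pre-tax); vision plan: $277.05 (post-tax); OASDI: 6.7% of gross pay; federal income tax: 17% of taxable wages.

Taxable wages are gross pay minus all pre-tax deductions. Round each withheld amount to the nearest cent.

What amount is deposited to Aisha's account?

Regular pay: 37 × $63.46 = $2348.02
Overtime pay: 10 × $63.46 × 1.5 = $951.90
Gross pay = $2348.02 + $951.90 = $3299.92
Dependent-care account contribution: $156.86
Taxable wages = $3299.92 − $156.86 = $3143.06
Local income tax: $3143.06 × 0.0127 = $39.92
Federal income tax: $3143.06 × 0.17 = $534.32
OASDI: $3299.92 × 0.067 = $221.09
Vision plan: $277.05
Total deductions = $156.86 + $39.92 + $534.32 + $221.09 + $277.05 = $1229.24
Net pay = $3299.92 − $1229.24 = $2070.68

$2070.68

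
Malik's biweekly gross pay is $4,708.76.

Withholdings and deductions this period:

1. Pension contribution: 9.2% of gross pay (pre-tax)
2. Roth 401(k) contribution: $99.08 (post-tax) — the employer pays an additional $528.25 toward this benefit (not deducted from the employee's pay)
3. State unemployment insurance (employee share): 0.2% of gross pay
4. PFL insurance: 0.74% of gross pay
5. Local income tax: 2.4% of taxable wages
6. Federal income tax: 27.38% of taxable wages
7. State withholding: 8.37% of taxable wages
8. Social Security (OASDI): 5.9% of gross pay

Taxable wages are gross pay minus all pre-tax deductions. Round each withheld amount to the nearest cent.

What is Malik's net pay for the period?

Pension contribution: $4,708.76 × 0.092 = $433.21
Taxable wages = $4,708.76 − $433.21 = $4,275.55
Federal income tax: $4,275.55 × 0.2738 = $1,170.65
State withholding: $4,275.55 × 0.0837 = $357.86
Local income tax: $4,275.55 × 0.024 = $102.61
State unemployment insurance (employee share): $4,708.76 × 0.002 = $9.42
Social Security (OASDI): $4,708.76 × 0.059 = $277.82
PFL insurance: $4,708.76 × 0.0074 = $34.84
Roth 401(k) contribution: $99.08
(Employer's $528.25 toward Roth 401(k) contribution is not withheld from the employee.)
Total deductions = $433.21 + $1,170.65 + $357.86 + $102.61 + $9.42 + $277.82 + $34.84 + $99.08 = $2,485.49
Net pay = $4,708.76 − $2,485.49 = $2,223.27

$2,223.27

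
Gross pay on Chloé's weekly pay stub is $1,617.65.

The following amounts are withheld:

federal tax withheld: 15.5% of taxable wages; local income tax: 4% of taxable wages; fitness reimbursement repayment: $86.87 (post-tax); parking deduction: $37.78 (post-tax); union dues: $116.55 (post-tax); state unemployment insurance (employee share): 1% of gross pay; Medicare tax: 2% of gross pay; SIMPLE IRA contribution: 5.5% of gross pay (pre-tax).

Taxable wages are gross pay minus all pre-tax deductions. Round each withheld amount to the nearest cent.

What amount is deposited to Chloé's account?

$940.85

SIMPLE IRA contribution: $1,617.65 × 0.055 = $88.97
Taxable wages = $1,617.65 − $88.97 = $1,528.68
Federal tax withheld: $1,528.68 × 0.155 = $236.95
Local income tax: $1,528.68 × 0.04 = $61.15
State unemployment insurance (employee share): $1,617.65 × 0.01 = $16.18
Medicare tax: $1,617.65 × 0.02 = $32.35
Parking deduction: $37.78
Fitness reimbursement repayment: $86.87
Union dues: $116.55
Total deductions = $88.97 + $236.95 + $61.15 + $16.18 + $32.35 + $37.78 + $86.87 + $116.55 = $676.80
Net pay = $1,617.65 − $676.80 = $940.85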